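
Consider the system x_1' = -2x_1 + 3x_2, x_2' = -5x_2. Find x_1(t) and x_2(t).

Coefficient matrix A = [[-2, 3], [0, -5]].
Characteristic polynomial det(A - λI) = λ^2 + 7λ + 10 = 0.
Eigenvalues λ = -2, -5.
For λ=-2: (A-λI) row 1 is [0, 3], so an eigenvector is (-1, 0).
For λ=-5: (A-λI) row 1 is [3, 3], so an eigenvector is (-1, 1).
General solution: K_1e^(-2t)(-1,0) + K_2e^(-5t)(-1,1).

x_1(t) = -K_1e^(-2t) - K_2e^(-5t), x_2(t) = K_2e^(-5t)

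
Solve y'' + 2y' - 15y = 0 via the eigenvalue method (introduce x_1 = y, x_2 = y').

Let x_1 = y, x_2 = y'. Then x_1' = x_2 and x_2' = 15x_1 - 2x_2.
A = [[0,1],[15,-2]]; det(A-λI) = λ^2 + 2λ - 15.
Eigenvalues λ = -5, 3 with eigenvectors (1,-5), (1,3).

y(t) = C_1e^(-5t) + C_2e^(3t)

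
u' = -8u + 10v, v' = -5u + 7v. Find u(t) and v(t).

u(t) = C_1e^(2t) - 2C_2e^(-3t), v(t) = C_1e^(2t) - C_2e^(-3t)

Coefficient matrix A = [[-8, 10], [-5, 7]].
Characteristic polynomial det(A - λI) = λ^2 + λ - 6 = 0.
Eigenvalues λ = 2, -3.
For λ=2: (A-λI) row 1 is [-10, 10], so an eigenvector is (1, 1).
For λ=-3: (A-λI) row 1 is [-5, 10], so an eigenvector is (-2, -1).
General solution: C_1e^(2t)(1,1) + C_2e^(-3t)(-2,-1).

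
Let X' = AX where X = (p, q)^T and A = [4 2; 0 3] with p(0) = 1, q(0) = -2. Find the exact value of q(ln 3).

A = [[4,2],[0,3]]; eigenvalues λ = 4, 3.
Eigenvectors: (1,0) for λ=4, (2,-1) for λ=3.
From the initial condition, c_1 = -3, c_2 = 2.
q(ln 3) = (-3)(3^4)(0) + (2)(3^3)(-1) = -54.

-54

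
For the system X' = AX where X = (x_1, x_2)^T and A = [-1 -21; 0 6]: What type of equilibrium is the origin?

saddle

A = [[-1,-21],[0,6]]; det(A-λI) = λ^2 - 5λ - 6.
λ = 6, -1: opposite signs.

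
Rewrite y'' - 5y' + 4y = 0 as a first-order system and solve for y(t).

Let x_1 = y, x_2 = y'. Then x_1' = x_2 and x_2' = -4x_1 + 5x_2.
A = [[0,1],[-4,5]]; det(A-λI) = λ^2 - 5λ + 4.
Eigenvalues λ = 4, 1 with eigenvectors (1,4), (1,1).

y(t) = K_1e^(4t) + K_2e^(t)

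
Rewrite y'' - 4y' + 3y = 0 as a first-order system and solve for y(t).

y(t) = K_1e^(3t) + K_2e^(t)

Let x_1 = y, x_2 = y'. Then x_1' = x_2 and x_2' = -3x_1 + 4x_2.
A = [[0,1],[-3,4]]; det(A-λI) = λ^2 - 4λ + 3.
Eigenvalues λ = 3, 1 with eigenvectors (1,3), (1,1).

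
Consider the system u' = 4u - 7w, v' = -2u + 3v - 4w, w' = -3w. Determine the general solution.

u(t) = C_1e^(4t) + C_3e^(-3t), v(t) = -2C_1e^(4t) + C_2e^(3t) + C_3e^(-3t), w(t) = C_3e^(-3t)

Coefficient matrix A = [[4, 0, -7], [-2, 3, -4], [0, 0, -3]].
det(A - λI) = 0 gives eigenvalues λ = 4, 3, -3.
For λ=4: eigenvector (1,-2,0).
For λ=3: eigenvector (0,1,0).
For λ=-3: eigenvector (1,1,1).
General solution: C_1e^(4t)(1,-2,0) + C_2e^(3t)(0,1,0) + C_3e^(-3t)(1,1,1).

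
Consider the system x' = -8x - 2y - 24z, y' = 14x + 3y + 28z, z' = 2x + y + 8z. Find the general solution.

Coefficient matrix A = [[-8, -2, -24], [14, 3, 28], [2, 1, 8]].
det(A - λI) = 0 gives eigenvalues λ = -4, 3, 4.
For λ=-4: eigenvector (1,-2,0).
For λ=3: eigenvector (2,1,-1).
For λ=4: eigenvector (-2,0,1).
General solution: C_1e^(-4t)(1,-2,0) + C_2e^(3t)(2,1,-1) + C_3e^(4t)(-2,0,1).

x(t) = C_1e^(-4t) + 2C_2e^(3t) - 2C_3e^(4t), y(t) = -2C_1e^(-4t) + C_2e^(3t), z(t) = -C_2e^(3t) + C_3e^(4t)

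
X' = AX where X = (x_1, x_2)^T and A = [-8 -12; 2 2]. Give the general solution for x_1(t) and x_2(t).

Coefficient matrix A = [[-8, -12], [2, 2]].
Characteristic polynomial det(A - λI) = λ^2 + 6λ + 8 = 0.
Eigenvalues λ = -4, -2.
For λ=-4: (A-λI) row 1 is [-4, -12], so an eigenvector is (-3, 1).
For λ=-2: (A-λI) row 1 is [-6, -12], so an eigenvector is (-2, 1).
General solution: K_1e^(-4t)(-3,1) + K_2e^(-2t)(-2,1).

x_1(t) = -3K_1e^(-4t) - 2K_2e^(-2t), x_2(t) = K_1e^(-4t) + K_2e^(-2t)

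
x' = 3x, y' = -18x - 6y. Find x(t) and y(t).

x(t) = K_1e^(3t), y(t) = -2K_1e^(3t) - K_2e^(-6t)

Coefficient matrix A = [[3, 0], [-18, -6]].
Characteristic polynomial det(A - λI) = λ^2 + 3λ - 18 = 0.
Eigenvalues λ = 3, -6.
For λ=3: (A-λI) row 2 is [-18, -9], so an eigenvector is (1, -2).
For λ=-6: (A-λI) row 1 is [9, 0], so an eigenvector is (0, -1).
General solution: K_1e^(3t)(1,-2) + K_2e^(-6t)(0,-1).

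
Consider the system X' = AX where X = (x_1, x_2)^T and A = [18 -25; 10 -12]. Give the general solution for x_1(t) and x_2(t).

Coefficient matrix A = [[18, -25], [10, -12]].
Characteristic polynomial det(A - λI) = λ^2 - 6λ + 34 = 0.
Eigenvalues λ = 3 ± 5i (complex conjugate pair).
For λ=3+5i: an eigenvector is (-2,-1) - i(-1,-1) = (-2 + i, -1 + i).
A real fundamental pair from Re and Im of e^((3+5i)t)v: X_1 = e^(3t)(cos(5t)·(-2,-1) + sin(5t)·(-1,-1)), X_2 = e^(3t)(sin(5t)·(-2,-1) - cos(5t)·(-1,-1)).
General solution: C_1X_1 + C_2X_2.

x_1(t) = -C_1e^(3t)sin(5t) - 2C_1e^(3t)cos(5t) - 2C_2e^(3t)sin(5t) + C_2e^(3t)cos(5t), x_2(t) = -C_1e^(3t)sin(5t) - C_1e^(3t)cos(5t) - C_2e^(3t)sin(5t) + C_2e^(3t)cos(5t)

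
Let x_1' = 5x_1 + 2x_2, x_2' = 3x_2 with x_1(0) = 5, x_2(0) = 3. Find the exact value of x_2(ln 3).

A = [[5,2],[0,3]]; eigenvalues λ = 3, 5.
Eigenvectors: (1,-1) for λ=3, (1,0) for λ=5.
From the initial condition, c_1 = -3, c_2 = 8.
x_2(ln 3) = (-3)(3^3)(-1) + (8)(3^5)(0) = 81.

81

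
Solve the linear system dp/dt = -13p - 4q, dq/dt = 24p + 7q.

Coefficient matrix A = [[-13, -4], [24, 7]].
Characteristic polynomial det(A - λI) = λ^2 + 6λ + 5 = 0.
Eigenvalues λ = -5, -1.
For λ=-5: (A-λI) row 1 is [-8, -4], so an eigenvector is (1, -2).
For λ=-1: (A-λI) row 1 is [-12, -4], so an eigenvector is (-1, 3).
General solution: c_1e^(-5t)(1,-2) + c_2e^(-t)(-1,3).

p(t) = c_1e^(-5t) - c_2e^(-t), q(t) = -2c_1e^(-5t) + 3c_2e^(-t)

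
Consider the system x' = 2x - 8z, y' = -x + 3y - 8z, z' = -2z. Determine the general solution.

x(t) = 2K_1e^(-2t) - K_3e^(2t), y(t) = 2K_1e^(-2t) + K_2e^(3t) - K_3e^(2t), z(t) = K_1e^(-2t)

Coefficient matrix A = [[2, 0, -8], [-1, 3, -8], [0, 0, -2]].
det(A - λI) = 0 gives eigenvalues λ = -2, 3, 2.
For λ=-2: eigenvector (2,2,1).
For λ=3: eigenvector (0,1,0).
For λ=2: eigenvector (-1,-1,0).
General solution: K_1e^(-2t)(2,2,1) + K_2e^(3t)(0,1,0) + K_3e^(2t)(-1,-1,0).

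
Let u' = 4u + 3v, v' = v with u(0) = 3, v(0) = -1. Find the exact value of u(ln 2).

34

A = [[4,3],[0,1]]; eigenvalues λ = 4, 1.
Eigenvectors: (1,0) for λ=4, (-1,1) for λ=1.
From the initial condition, c_1 = 2, c_2 = -1.
u(ln 2) = (2)(2^4)(1) + (-1)(2^1)(-1) = 34.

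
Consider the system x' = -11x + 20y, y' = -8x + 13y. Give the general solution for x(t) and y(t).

x(t) = K_1e^(t)sin(4t) - 2K_1e^(t)cos(4t) - 2K_2e^(t)sin(4t) - K_2e^(t)cos(4t), y(t) = K_1e^(t)sin(4t) - K_1e^(t)cos(4t) - K_2e^(t)sin(4t) - K_2e^(t)cos(4t)

Coefficient matrix A = [[-11, 20], [-8, 13]].
Characteristic polynomial det(A - λI) = λ^2 - 2λ + 17 = 0.
Eigenvalues λ = 1 ± 4i (complex conjugate pair).
For λ=1+4i: an eigenvector is (-2,-1) - i(1,1) = (-2 - i, -1 - i).
A real fundamental pair from Re and Im of e^((1+4i)t)v: X_1 = e^(t)(cos(4t)·(-2,-1) + sin(4t)·(1,1)), X_2 = e^(t)(sin(4t)·(-2,-1) - cos(4t)·(1,1)).
General solution: K_1X_1 + K_2X_2.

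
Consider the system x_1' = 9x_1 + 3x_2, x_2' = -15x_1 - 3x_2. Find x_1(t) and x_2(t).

x_1(t) = -C_1e^(3t)cos(3t) - C_2e^(3t)sin(3t), x_2(t) = C_1e^(3t)sin(3t) + 2C_1e^(3t)cos(3t) + 2C_2e^(3t)sin(3t) - C_2e^(3t)cos(3t)

Coefficient matrix A = [[9, 3], [-15, -3]].
Characteristic polynomial det(A - λI) = λ^2 - 6λ + 18 = 0.
Eigenvalues λ = 3 ± 3i (complex conjugate pair).
For λ=3+3i: an eigenvector is (-1,2) - i(0,1) = (-1, 2 - i).
A real fundamental pair from Re and Im of e^((3+3i)t)v: X_1 = e^(3t)(cos(3t)·(-1,2) + sin(3t)·(0,1)), X_2 = e^(3t)(sin(3t)·(-1,2) - cos(3t)·(0,1)).
General solution: C_1X_1 + C_2X_2.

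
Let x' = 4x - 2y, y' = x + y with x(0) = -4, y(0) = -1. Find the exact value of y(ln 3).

-63

A = [[4,-2],[1,1]]; eigenvalues λ = 3, 2.
Eigenvectors: (-2,-1) for λ=3, (-1,-1) for λ=2.
From the initial condition, c_1 = 3, c_2 = -2.
y(ln 3) = (3)(3^3)(-1) + (-2)(3^2)(-1) = -63.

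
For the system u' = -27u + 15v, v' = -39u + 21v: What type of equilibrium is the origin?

stable spiral

A = [[-27,15],[-39,21]]; det(A-λI) = λ^2 + 6λ + 18.
λ = -3 ± 3i: negative real part.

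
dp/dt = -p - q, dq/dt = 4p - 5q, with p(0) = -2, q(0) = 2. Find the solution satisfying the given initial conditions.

Coefficient matrix A = [[-1, -1], [4, -5]].
Characteristic polynomial det(A - λI) = λ^2 + 6λ + 9 = 0.
Single eigenvalue λ = -3 with algebraic multiplicity 2.
Eigenvector v = (-1,-2); generalized eigenvector w with (A-λI)w=v is (1,3).
General solution: e^(-3t)[C_1·v + C_2·(t·v + w)].
Applying p(0)=-2, q(0)=2 gives C_1=8, C_2=6.

p(t) = -6te^(-3t) - 2e^(-3t), q(t) = -12te^(-3t) + 2e^(-3t)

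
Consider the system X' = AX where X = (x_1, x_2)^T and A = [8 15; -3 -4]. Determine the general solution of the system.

Coefficient matrix A = [[8, 15], [-3, -4]].
Characteristic polynomial det(A - λI) = λ^2 - 4λ + 13 = 0.
Eigenvalues λ = 2 ± 3i (complex conjugate pair).
For λ=2+3i: an eigenvector is (-1,0) - i(-2,1) = (-1 + 2i, 0 - i).
A real fundamental pair from Re and Im of e^((2+3i)t)v: X_1 = e^(2t)(cos(3t)·(-1,0) + sin(3t)·(-2,1)), X_2 = e^(2t)(sin(3t)·(-1,0) - cos(3t)·(-2,1)).
General solution: c_1X_1 + c_2X_2.

x_1(t) = -2c_1e^(2t)sin(3t) - c_1e^(2t)cos(3t) - c_2e^(2t)sin(3t) + 2c_2e^(2t)cos(3t), x_2(t) = c_1e^(2t)sin(3t) - c_2e^(2t)cos(3t)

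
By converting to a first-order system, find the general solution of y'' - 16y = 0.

y(t) = C_1e^(-4t) + C_2e^(4t)

Let x_1 = y, x_2 = y'. Then x_1' = x_2 and x_2' = 16x_1.
A = [[0,1],[16,0]]; det(A-λI) = λ^2 - 16.
Eigenvalues λ = -4, 4 with eigenvectors (1,-4), (1,4).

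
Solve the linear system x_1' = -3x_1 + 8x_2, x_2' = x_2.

x_1(t) = -2c_1e^(t) - c_2e^(-3t), x_2(t) = -c_1e^(t)

Coefficient matrix A = [[-3, 8], [0, 1]].
Characteristic polynomial det(A - λI) = λ^2 + 2λ - 3 = 0.
Eigenvalues λ = 1, -3.
For λ=1: (A-λI) row 1 is [-4, 8], so an eigenvector is (-2, -1).
For λ=-3: (A-λI) row 1 is [0, 8], so an eigenvector is (-1, 0).
General solution: c_1e^(t)(-2,-1) + c_2e^(-3t)(-1,0).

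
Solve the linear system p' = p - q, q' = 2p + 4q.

Coefficient matrix A = [[1, -1], [2, 4]].
Characteristic polynomial det(A - λI) = λ^2 - 5λ + 6 = 0.
Eigenvalues λ = 3, 2.
For λ=3: (A-λI) row 1 is [-2, -1], so an eigenvector is (1, -2).
For λ=2: (A-λI) row 1 is [-1, -1], so an eigenvector is (-1, 1).
General solution: K_1e^(3t)(1,-2) + K_2e^(2t)(-1,1).

p(t) = K_1e^(3t) - K_2e^(2t), q(t) = -2K_1e^(3t) + K_2e^(2t)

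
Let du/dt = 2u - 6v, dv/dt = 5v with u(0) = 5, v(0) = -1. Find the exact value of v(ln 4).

-1024

A = [[2,-6],[0,5]]; eigenvalues λ = 2, 5.
Eigenvectors: (1,0) for λ=2, (2,-1) for λ=5.
From the initial condition, c_1 = 3, c_2 = 1.
v(ln 4) = (3)(4^2)(0) + (1)(4^5)(-1) = -1024.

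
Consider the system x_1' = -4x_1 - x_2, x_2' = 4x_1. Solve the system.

x_1(t) = C_1e^(-2t) + C_2te^(-2t) + C_2e^(-2t), x_2(t) = -2C_1e^(-2t) - 2C_2te^(-2t) - 3C_2e^(-2t)

Coefficient matrix A = [[-4, -1], [4, 0]].
Characteristic polynomial det(A - λI) = λ^2 + 4λ + 4 = 0.
Single eigenvalue λ = -2 with algebraic multiplicity 2.
Eigenvector v = (1,-2); generalized eigenvector w with (A-λI)w=v is (1,-3).
General solution: e^(-2t)[C_1·v + C_2·(t·v + w)].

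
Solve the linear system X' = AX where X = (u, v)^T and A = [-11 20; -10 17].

u(t) = -c_1e^(3t)sin(2t) + 3c_1e^(3t)cos(2t) + 3c_2e^(3t)sin(2t) + c_2e^(3t)cos(2t), v(t) = -c_1e^(3t)sin(2t) + 2c_1e^(3t)cos(2t) + 2c_2e^(3t)sin(2t) + c_2e^(3t)cos(2t)

Coefficient matrix A = [[-11, 20], [-10, 17]].
Characteristic polynomial det(A - λI) = λ^2 - 6λ + 13 = 0.
Eigenvalues λ = 3 ± 2i (complex conjugate pair).
For λ=3+2i: an eigenvector is (3,2) - i(-1,-1) = (3 + i, 2 + i).
A real fundamental pair from Re and Im of e^((3+2i)t)v: X_1 = e^(3t)(cos(2t)·(3,2) + sin(2t)·(-1,-1)), X_2 = e^(3t)(sin(2t)·(3,2) - cos(2t)·(-1,-1)).
General solution: c_1X_1 + c_2X_2.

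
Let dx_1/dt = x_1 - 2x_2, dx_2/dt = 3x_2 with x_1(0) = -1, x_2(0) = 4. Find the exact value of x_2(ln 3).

A = [[1,-2],[0,3]]; eigenvalues λ = 3, 1.
Eigenvectors: (-1,1) for λ=3, (-1,0) for λ=1.
From the initial condition, c_1 = 4, c_2 = -3.
x_2(ln 3) = (4)(3^3)(1) + (-3)(3^1)(0) = 108.

108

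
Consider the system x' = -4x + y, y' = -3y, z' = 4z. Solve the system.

Coefficient matrix A = [[-4, 1, 0], [0, -3, 0], [0, 0, 4]].
det(A - λI) = 0 gives eigenvalues λ = -4, 4, -3.
For λ=-4: eigenvector (1,0,0).
For λ=4: eigenvector (0,0,1).
For λ=-3: eigenvector (1,1,0).
General solution: C_1e^(-4t)(1,0,0) + C_2e^(4t)(0,0,1) + C_3e^(-3t)(1,1,0).

x(t) = C_1e^(-4t) + C_3e^(-3t), y(t) = C_3e^(-3t), z(t) = C_2e^(4t)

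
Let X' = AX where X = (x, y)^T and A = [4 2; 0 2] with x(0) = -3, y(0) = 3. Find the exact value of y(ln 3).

A = [[4,2],[0,2]]; eigenvalues λ = 4, 2.
Eigenvectors: (-1,0) for λ=4, (1,-1) for λ=2.
From the initial condition, c_1 = 0, c_2 = -3.
y(ln 3) = (0)(3^4)(0) + (-3)(3^2)(-1) = 27.

27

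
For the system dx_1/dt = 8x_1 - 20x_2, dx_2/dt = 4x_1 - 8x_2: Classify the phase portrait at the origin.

A = [[8,-20],[4,-8]]; det(A-λI) = λ^2 + 16.
λ = 0 ± 4i: zero real part.

center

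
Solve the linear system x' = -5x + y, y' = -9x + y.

Coefficient matrix A = [[-5, 1], [-9, 1]].
Characteristic polynomial det(A - λI) = λ^2 + 4λ + 4 = 0.
Single eigenvalue λ = -2 with algebraic multiplicity 2.
Eigenvector v = (-1,-3); generalized eigenvector w with (A-λI)w=v is (1,2).
General solution: e^(-2t)[C_1·v + C_2·(t·v + w)].

x(t) = -C_1e^(-2t) - C_2te^(-2t) + C_2e^(-2t), y(t) = -3C_1e^(-2t) - 3C_2te^(-2t) + 2C_2e^(-2t)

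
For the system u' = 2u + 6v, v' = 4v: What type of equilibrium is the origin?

unstable node

A = [[2,6],[0,4]]; det(A-λI) = λ^2 - 6λ + 8.
λ = 4, 2: both positive.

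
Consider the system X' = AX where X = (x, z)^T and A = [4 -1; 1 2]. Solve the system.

x(t) = K_1e^(3t) + K_2te^(3t) - K_2e^(3t), z(t) = K_1e^(3t) + K_2te^(3t) - 2K_2e^(3t)

Coefficient matrix A = [[4, -1], [1, 2]].
Characteristic polynomial det(A - λI) = λ^2 - 6λ + 9 = 0.
Single eigenvalue λ = 3 with algebraic multiplicity 2.
Eigenvector v = (1,1); generalized eigenvector w with (A-λI)w=v is (-1,-2).
General solution: e^(3t)[K_1·v + K_2·(t·v + w)].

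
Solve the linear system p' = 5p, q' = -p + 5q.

p(t) = K_2e^(5t), q(t) = -K_1e^(5t) - K_2te^(5t) - 3K_2e^(5t)

Coefficient matrix A = [[5, 0], [-1, 5]].
Characteristic polynomial det(A - λI) = λ^2 - 10λ + 25 = 0.
Single eigenvalue λ = 5 with algebraic multiplicity 2.
Eigenvector v = (0,-1); generalized eigenvector w with (A-λI)w=v is (1,-3).
General solution: e^(5t)[K_1·v + K_2·(t·v + w)].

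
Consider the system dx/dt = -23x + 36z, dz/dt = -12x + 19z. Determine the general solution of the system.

x(t) = -3c_1e^(t) - 2c_2e^(-5t), z(t) = -2c_1e^(t) - c_2e^(-5t)

Coefficient matrix A = [[-23, 36], [-12, 19]].
Characteristic polynomial det(A - λI) = λ^2 + 4λ - 5 = 0.
Eigenvalues λ = 1, -5.
For λ=1: (A-λI) row 1 is [-24, 36], so an eigenvector is (-3, -2).
For λ=-5: (A-λI) row 1 is [-18, 36], so an eigenvector is (-2, -1).
General solution: c_1e^(t)(-3,-2) + c_2e^(-5t)(-2,-1).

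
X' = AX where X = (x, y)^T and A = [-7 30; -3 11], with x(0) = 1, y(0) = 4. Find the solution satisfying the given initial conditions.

Coefficient matrix A = [[-7, 30], [-3, 11]].
Characteristic polynomial det(A - λI) = λ^2 - 4λ + 13 = 0.
Eigenvalues λ = 2 ± 3i (complex conjugate pair).
For λ=2+3i: an eigenvector is (1,0) - i(-3,-1) = (1 + 3i, 0 + i).
A real fundamental pair from Re and Im of e^((2+3i)t)v: X_1 = e^(2t)(cos(3t)·(1,0) + sin(3t)·(-3,-1)), X_2 = e^(2t)(sin(3t)·(1,0) - cos(3t)·(-3,-1)).
General solution: C_1X_1 + C_2X_2.
Applying x(0)=1, y(0)=4 gives C_1=-11, C_2=4.

x(t) = 37e^(2t)sin(3t) + e^(2t)cos(3t), y(t) = 11e^(2t)sin(3t) + 4e^(2t)cos(3t)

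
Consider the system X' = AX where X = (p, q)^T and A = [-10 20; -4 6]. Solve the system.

p(t) = -2c_1e^(-2t)sin(4t) + c_1e^(-2t)cos(4t) + c_2e^(-2t)sin(4t) + 2c_2e^(-2t)cos(4t), q(t) = -c_1e^(-2t)sin(4t) + c_2e^(-2t)cos(4t)

Coefficient matrix A = [[-10, 20], [-4, 6]].
Characteristic polynomial det(A - λI) = λ^2 + 4λ + 20 = 0.
Eigenvalues λ = -2 ± 4i (complex conjugate pair).
For λ=-2+4i: an eigenvector is (1,0) - i(-2,-1) = (1 + 2i, 0 + i).
A real fundamental pair from Re and Im of e^((-2+4i)t)v: X_1 = e^(-2t)(cos(4t)·(1,0) + sin(4t)·(-2,-1)), X_2 = e^(-2t)(sin(4t)·(1,0) - cos(4t)·(-2,-1)).
General solution: c_1X_1 + c_2X_2.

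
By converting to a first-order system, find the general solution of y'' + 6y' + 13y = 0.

Let x_1 = y, x_2 = y'. Then x_1' = x_2 and x_2' = -13x_1 - 6x_2.
A = [[0,1],[-13,-6]]; det(A-λI) = λ^2 + 6λ + 13.
Eigenvalues λ = -3 ± 2i.

y(t) = K_1e^(-3t)cos(2t) + K_2e^(-3t)sin(2t)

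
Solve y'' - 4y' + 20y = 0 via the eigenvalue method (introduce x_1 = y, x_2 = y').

y(t) = K_1e^(2t)cos(4t) + K_2e^(2t)sin(4t)

Let x_1 = y, x_2 = y'. Then x_1' = x_2 and x_2' = -20x_1 + 4x_2.
A = [[0,1],[-20,4]]; det(A-λI) = λ^2 - 4λ + 20.
Eigenvalues λ = 2 ± 4i.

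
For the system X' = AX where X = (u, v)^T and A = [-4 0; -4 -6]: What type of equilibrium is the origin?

stable node

A = [[-4,0],[-4,-6]]; det(A-λI) = λ^2 + 10λ + 24.
λ = -6, -4: both negative.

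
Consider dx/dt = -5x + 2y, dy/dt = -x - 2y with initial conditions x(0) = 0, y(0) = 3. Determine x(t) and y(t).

x(t) = 6e^(-3t) - 6e^(-4t), y(t) = 6e^(-3t) - 3e^(-4t)

Coefficient matrix A = [[-5, 2], [-1, -2]].
Characteristic polynomial det(A - λI) = λ^2 + 7λ + 12 = 0.
Eigenvalues λ = -4, -3.
For λ=-4: (A-λI) row 1 is [-1, 2], so an eigenvector is (2, 1).
For λ=-3: (A-λI) row 1 is [-2, 2], so an eigenvector is (-1, -1).
General solution: C_1e^(-4t)(2,1) + C_2e^(-3t)(-1,-1).
Applying x(0)=0, y(0)=3 gives C_1=-3, C_2=-6.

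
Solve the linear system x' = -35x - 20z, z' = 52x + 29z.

x(t) = -2C_1e^(-3t)sin(4t) - C_1e^(-3t)cos(4t) - C_2e^(-3t)sin(4t) + 2C_2e^(-3t)cos(4t), z(t) = 3C_1e^(-3t)sin(4t) + 2C_1e^(-3t)cos(4t) + 2C_2e^(-3t)sin(4t) - 3C_2e^(-3t)cos(4t)

Coefficient matrix A = [[-35, -20], [52, 29]].
Characteristic polynomial det(A - λI) = λ^2 + 6λ + 25 = 0.
Eigenvalues λ = -3 ± 4i (complex conjugate pair).
For λ=-3+4i: an eigenvector is (-1,2) - i(-2,3) = (-1 + 2i, 2 - 3i).
A real fundamental pair from Re and Im of e^((-3+4i)t)v: X_1 = e^(-3t)(cos(4t)·(-1,2) + sin(4t)·(-2,3)), X_2 = e^(-3t)(sin(4t)·(-1,2) - cos(4t)·(-2,3)).
General solution: C_1X_1 + C_2X_2.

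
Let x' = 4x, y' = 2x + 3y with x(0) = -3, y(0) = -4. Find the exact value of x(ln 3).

-243

A = [[4,0],[2,3]]; eigenvalues λ = 3, 4.
Eigenvectors: (0,-1) for λ=3, (1,2) for λ=4.
From the initial condition, c_1 = -2, c_2 = -3.
x(ln 3) = (-2)(3^3)(0) + (-3)(3^4)(1) = -243.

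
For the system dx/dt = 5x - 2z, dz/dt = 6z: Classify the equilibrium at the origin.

unstable node

A = [[5,-2],[0,6]]; det(A-λI) = λ^2 - 11λ + 30.
λ = 6, 5: both positive.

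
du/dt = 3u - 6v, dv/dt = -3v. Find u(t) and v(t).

u(t) = -K_1e^(-3t) + K_2e^(3t), v(t) = -K_1e^(-3t)

Coefficient matrix A = [[3, -6], [0, -3]].
Characteristic polynomial det(A - λI) = λ^2 - 9 = 0.
Eigenvalues λ = -3, 3.
For λ=-3: (A-λI) row 1 is [6, -6], so an eigenvector is (-1, -1).
For λ=3: (A-λI) row 1 is [0, -6], so an eigenvector is (1, 0).
General solution: K_1e^(-3t)(-1,-1) + K_2e^(3t)(1,0).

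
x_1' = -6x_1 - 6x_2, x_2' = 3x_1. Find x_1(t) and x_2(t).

x_1(t) = K_1e^(-3t)sin(3t) - K_1e^(-3t)cos(3t) - K_2e^(-3t)sin(3t) - K_2e^(-3t)cos(3t), x_2(t) = -K_1e^(-3t)sin(3t) + K_2e^(-3t)cos(3t)

Coefficient matrix A = [[-6, -6], [3, 0]].
Characteristic polynomial det(A - λI) = λ^2 + 6λ + 18 = 0.
Eigenvalues λ = -3 ± 3i (complex conjugate pair).
For λ=-3+3i: an eigenvector is (-1,0) - i(1,-1) = (-1 - i, 0 + i).
A real fundamental pair from Re and Im of e^((-3+3i)t)v: X_1 = e^(-3t)(cos(3t)·(-1,0) + sin(3t)·(1,-1)), X_2 = e^(-3t)(sin(3t)·(-1,0) - cos(3t)·(1,-1)).
General solution: K_1X_1 + K_2X_2.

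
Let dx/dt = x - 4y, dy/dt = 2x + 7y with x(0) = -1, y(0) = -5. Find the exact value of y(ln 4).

-10880

A = [[1,-4],[2,7]]; eigenvalues λ = 5, 3.
Eigenvectors: (-1,1) for λ=5, (-2,1) for λ=3.
From the initial condition, c_1 = -11, c_2 = 6.
y(ln 4) = (-11)(4^5)(1) + (6)(4^3)(1) = -10880.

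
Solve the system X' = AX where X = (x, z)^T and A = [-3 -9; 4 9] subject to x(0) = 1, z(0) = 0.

x(t) = -6te^(3t) + e^(3t), z(t) = 4te^(3t)

Coefficient matrix A = [[-3, -9], [4, 9]].
Characteristic polynomial det(A - λI) = λ^2 - 6λ + 9 = 0.
Single eigenvalue λ = 3 with algebraic multiplicity 2.
Eigenvector v = (-3,2); generalized eigenvector w with (A-λI)w=v is (-1,1).
General solution: e^(3t)[K_1·v + K_2·(t·v + w)].
Applying x(0)=1, z(0)=0 gives K_1=-1, K_2=2.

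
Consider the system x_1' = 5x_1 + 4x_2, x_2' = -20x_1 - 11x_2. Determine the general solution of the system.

Coefficient matrix A = [[5, 4], [-20, -11]].
Characteristic polynomial det(A - λI) = λ^2 + 6λ + 25 = 0.
Eigenvalues λ = -3 ± 4i (complex conjugate pair).
For λ=-3+4i: an eigenvector is (1,-2) - i(0,-1) = (1, -2 + i).
A real fundamental pair from Re and Im of e^((-3+4i)t)v: X_1 = e^(-3t)(cos(4t)·(1,-2) + sin(4t)·(0,-1)), X_2 = e^(-3t)(sin(4t)·(1,-2) - cos(4t)·(0,-1)).
General solution: K_1X_1 + K_2X_2.

x_1(t) = K_1e^(-3t)cos(4t) + K_2e^(-3t)sin(4t), x_2(t) = -K_1e^(-3t)sin(4t) - 2K_1e^(-3t)cos(4t) - 2K_2e^(-3t)sin(4t) + K_2e^(-3t)cos(4t)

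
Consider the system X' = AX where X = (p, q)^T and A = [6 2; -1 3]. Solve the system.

p(t) = K_1e^(4t) + 2K_2e^(5t), q(t) = -K_1e^(4t) - K_2e^(5t)

Coefficient matrix A = [[6, 2], [-1, 3]].
Characteristic polynomial det(A - λI) = λ^2 - 9λ + 20 = 0.
Eigenvalues λ = 4, 5.
For λ=4: (A-λI) row 1 is [2, 2], so an eigenvector is (1, -1).
For λ=5: (A-λI) row 1 is [1, 2], so an eigenvector is (2, -1).
General solution: K_1e^(4t)(1,-1) + K_2e^(5t)(2,-1).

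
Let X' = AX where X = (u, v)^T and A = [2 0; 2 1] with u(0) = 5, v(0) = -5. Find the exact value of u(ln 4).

A = [[2,0],[2,1]]; eigenvalues λ = 1, 2.
Eigenvectors: (0,1) for λ=1, (1,2) for λ=2.
From the initial condition, c_1 = -15, c_2 = 5.
u(ln 4) = (-15)(4^1)(0) + (5)(4^2)(1) = 80.

80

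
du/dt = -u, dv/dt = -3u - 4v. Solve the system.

u(t) = K_1e^(-t), v(t) = -K_1e^(-t) - K_2e^(-4t)

Coefficient matrix A = [[-1, 0], [-3, -4]].
Characteristic polynomial det(A - λI) = λ^2 + 5λ + 4 = 0.
Eigenvalues λ = -1, -4.
For λ=-1: (A-λI) row 2 is [-3, -3], so an eigenvector is (1, -1).
For λ=-4: (A-λI) row 1 is [3, 0], so an eigenvector is (0, -1).
General solution: K_1e^(-t)(1,-1) + K_2e^(-4t)(0,-1).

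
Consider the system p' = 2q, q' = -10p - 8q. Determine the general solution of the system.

p(t) = -C_1e^(-4t)cos(2t) - C_2e^(-4t)sin(2t), q(t) = C_1e^(-4t)sin(2t) + 2C_1e^(-4t)cos(2t) + 2C_2e^(-4t)sin(2t) - C_2e^(-4t)cos(2t)

Coefficient matrix A = [[0, 2], [-10, -8]].
Characteristic polynomial det(A - λI) = λ^2 + 8λ + 20 = 0.
Eigenvalues λ = -4 ± 2i (complex conjugate pair).
For λ=-4+2i: an eigenvector is (-1,2) - i(0,1) = (-1, 2 - i).
A real fundamental pair from Re and Im of e^((-4+2i)t)v: X_1 = e^(-4t)(cos(2t)·(-1,2) + sin(2t)·(0,1)), X_2 = e^(-4t)(sin(2t)·(-1,2) - cos(2t)·(0,1)).
General solution: C_1X_1 + C_2X_2.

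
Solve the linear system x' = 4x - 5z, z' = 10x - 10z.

Coefficient matrix A = [[4, -5], [10, -10]].
Characteristic polynomial det(A - λI) = λ^2 + 6λ + 10 = 0.
Eigenvalues λ = -3 ± i (complex conjugate pair).
For λ=-3+i: an eigenvector is (-1,-1) - i(-2,-3) = (-1 + 2i, -1 + 3i).
A real fundamental pair from Re and Im of e^((-3+i)t)v: X_1 = e^(-3t)(cos(t)·(-1,-1) + sin(t)·(-2,-3)), X_2 = e^(-3t)(sin(t)·(-1,-1) - cos(t)·(-2,-3)).
General solution: C_1X_1 + C_2X_2.

x(t) = -2C_1e^(-3t)sin(t) - C_1e^(-3t)cos(t) - C_2e^(-3t)sin(t) + 2C_2e^(-3t)cos(t), z(t) = -3C_1e^(-3t)sin(t) - C_1e^(-3t)cos(t) - C_2e^(-3t)sin(t) + 3C_2e^(-3t)cos(t)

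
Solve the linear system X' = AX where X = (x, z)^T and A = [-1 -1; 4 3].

x(t) = -K_1e^(t) - K_2te^(t) - K_2e^(t), z(t) = 2K_1e^(t) + 2K_2te^(t) + 3K_2e^(t)

Coefficient matrix A = [[-1, -1], [4, 3]].
Characteristic polynomial det(A - λI) = λ^2 - 2λ + 1 = 0.
Single eigenvalue λ = 1 with algebraic multiplicity 2.
Eigenvector v = (-1,2); generalized eigenvector w with (A-λI)w=v is (-1,3).
General solution: e^(t)[K_1·v + K_2·(t·v + w)].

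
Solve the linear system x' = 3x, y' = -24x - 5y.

Coefficient matrix A = [[3, 0], [-24, -5]].
Characteristic polynomial det(A - λI) = λ^2 + 2λ - 15 = 0.
Eigenvalues λ = -5, 3.
For λ=-5: (A-λI) row 1 is [8, 0], so an eigenvector is (0, 1).
For λ=3: (A-λI) row 2 is [-24, -8], so an eigenvector is (1, -3).
General solution: c_1e^(-5t)(0,1) + c_2e^(3t)(1,-3).

x(t) = c_2e^(3t), y(t) = c_1e^(-5t) - 3c_2e^(3t)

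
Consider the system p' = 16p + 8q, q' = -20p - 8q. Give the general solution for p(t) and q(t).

p(t) = C_1e^(4t)sin(4t) - C_1e^(4t)cos(4t) - C_2e^(4t)sin(4t) - C_2e^(4t)cos(4t), q(t) = -C_1e^(4t)sin(4t) + 2C_1e^(4t)cos(4t) + 2C_2e^(4t)sin(4t) + C_2e^(4t)cos(4t)

Coefficient matrix A = [[16, 8], [-20, -8]].
Characteristic polynomial det(A - λI) = λ^2 - 8λ + 32 = 0.
Eigenvalues λ = 4 ± 4i (complex conjugate pair).
For λ=4+4i: an eigenvector is (-1,2) - i(1,-1) = (-1 - i, 2 + i).
A real fundamental pair from Re and Im of e^((4+4i)t)v: X_1 = e^(4t)(cos(4t)·(-1,2) + sin(4t)·(1,-1)), X_2 = e^(4t)(sin(4t)·(-1,2) - cos(4t)·(1,-1)).
General solution: C_1X_1 + C_2X_2.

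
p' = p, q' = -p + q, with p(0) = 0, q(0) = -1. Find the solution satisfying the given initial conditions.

p(t) = 0, q(t) = -e^(t)

Coefficient matrix A = [[1, 0], [-1, 1]].
Characteristic polynomial det(A - λI) = λ^2 - 2λ + 1 = 0.
Single eigenvalue λ = 1 with algebraic multiplicity 2.
Eigenvector v = (0,-1); generalized eigenvector w with (A-λI)w=v is (1,2).
General solution: e^(t)[C_1·v + C_2·(t·v + w)].
Applying p(0)=0, q(0)=-1 gives C_1=1, C_2=0.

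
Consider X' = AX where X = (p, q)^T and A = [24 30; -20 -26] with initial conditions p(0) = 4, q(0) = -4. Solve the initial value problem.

p(t) = 4e^(-6t), q(t) = -4e^(-6t)

Coefficient matrix A = [[24, 30], [-20, -26]].
Characteristic polynomial det(A - λI) = λ^2 + 2λ - 24 = 0.
Eigenvalues λ = 4, -6.
For λ=4: (A-λI) row 1 is [20, 30], so an eigenvector is (3, -2).
For λ=-6: (A-λI) row 1 is [30, 30], so an eigenvector is (1, -1).
General solution: c_1e^(4t)(3,-2) + c_2e^(-6t)(1,-1).
Applying p(0)=4, q(0)=-4 gives c_1=0, c_2=4.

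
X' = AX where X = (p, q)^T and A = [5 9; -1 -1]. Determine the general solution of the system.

p(t) = -3C_1e^(2t) - 3C_2te^(2t) + 2C_2e^(2t), q(t) = C_1e^(2t) + C_2te^(2t) - C_2e^(2t)

Coefficient matrix A = [[5, 9], [-1, -1]].
Characteristic polynomial det(A - λI) = λ^2 - 4λ + 4 = 0.
Single eigenvalue λ = 2 with algebraic multiplicity 2.
Eigenvector v = (-3,1); generalized eigenvector w with (A-λI)w=v is (2,-1).
General solution: e^(2t)[C_1·v + C_2·(t·v + w)].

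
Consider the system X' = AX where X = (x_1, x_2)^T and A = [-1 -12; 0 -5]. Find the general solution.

x_1(t) = -3C_1e^(-5t) - C_2e^(-t), x_2(t) = -C_1e^(-5t)

Coefficient matrix A = [[-1, -12], [0, -5]].
Characteristic polynomial det(A - λI) = λ^2 + 6λ + 5 = 0.
Eigenvalues λ = -5, -1.
For λ=-5: (A-λI) row 1 is [4, -12], so an eigenvector is (-3, -1).
For λ=-1: (A-λI) row 1 is [0, -12], so an eigenvector is (-1, 0).
General solution: C_1e^(-5t)(-3,-1) + C_2e^(-t)(-1,0).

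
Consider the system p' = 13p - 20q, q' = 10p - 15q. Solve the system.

p(t) = -C_1e^(-t)sin(2t) - 3C_1e^(-t)cos(2t) - 3C_2e^(-t)sin(2t) + C_2e^(-t)cos(2t), q(t) = -C_1e^(-t)sin(2t) - 2C_1e^(-t)cos(2t) - 2C_2e^(-t)sin(2t) + C_2e^(-t)cos(2t)

Coefficient matrix A = [[13, -20], [10, -15]].
Characteristic polynomial det(A - λI) = λ^2 + 2λ + 5 = 0.
Eigenvalues λ = -1 ± 2i (complex conjugate pair).
For λ=-1+2i: an eigenvector is (-3,-2) - i(-1,-1) = (-3 + i, -2 + i).
A real fundamental pair from Re and Im of e^((-1+2i)t)v: X_1 = e^(-t)(cos(2t)·(-3,-2) + sin(2t)·(-1,-1)), X_2 = e^(-t)(sin(2t)·(-3,-2) - cos(2t)·(-1,-1)).
General solution: C_1X_1 + C_2X_2.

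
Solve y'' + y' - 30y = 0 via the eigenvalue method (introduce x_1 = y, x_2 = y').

y(t) = C_1e^(-6t) + C_2e^(5t)

Let x_1 = y, x_2 = y'. Then x_1' = x_2 and x_2' = 30x_1 - x_2.
A = [[0,1],[30,-1]]; det(A-λI) = λ^2 + λ - 30.
Eigenvalues λ = -6, 5 with eigenvectors (1,-6), (1,5).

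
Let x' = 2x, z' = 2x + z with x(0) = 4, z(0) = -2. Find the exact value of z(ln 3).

42

A = [[2,0],[2,1]]; eigenvalues λ = 2, 1.
Eigenvectors: (1,2) for λ=2, (0,-1) for λ=1.
From the initial condition, c_1 = 4, c_2 = 10.
z(ln 3) = (4)(3^2)(2) + (10)(3^1)(-1) = 42.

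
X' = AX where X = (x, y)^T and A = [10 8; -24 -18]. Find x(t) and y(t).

Coefficient matrix A = [[10, 8], [-24, -18]].
Characteristic polynomial det(A - λI) = λ^2 + 8λ + 12 = 0.
Eigenvalues λ = -6, -2.
For λ=-6: (A-λI) row 1 is [16, 8], so an eigenvector is (1, -2).
For λ=-2: (A-λI) row 1 is [12, 8], so an eigenvector is (2, -3).
General solution: C_1e^(-6t)(1,-2) + C_2e^(-2t)(2,-3).

x(t) = C_1e^(-6t) + 2C_2e^(-2t), y(t) = -2C_1e^(-6t) - 3C_2e^(-2t)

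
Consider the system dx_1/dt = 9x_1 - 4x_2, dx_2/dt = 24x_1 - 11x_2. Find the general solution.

Coefficient matrix A = [[9, -4], [24, -11]].
Characteristic polynomial det(A - λI) = λ^2 + 2λ - 3 = 0.
Eigenvalues λ = -3, 1.
For λ=-3: (A-λI) row 1 is [12, -4], so an eigenvector is (1, 3).
For λ=1: (A-λI) row 1 is [8, -4], so an eigenvector is (-1, -2).
General solution: C_1e^(-3t)(1,3) + C_2e^(t)(-1,-2).

x_1(t) = C_1e^(-3t) - C_2e^(t), x_2(t) = 3C_1e^(-3t) - 2C_2e^(t)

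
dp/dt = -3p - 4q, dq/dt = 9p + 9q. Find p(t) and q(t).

p(t) = -2K_1e^(3t) - 2K_2te^(3t) - K_2e^(3t), q(t) = 3K_1e^(3t) + 3K_2te^(3t) + 2K_2e^(3t)

Coefficient matrix A = [[-3, -4], [9, 9]].
Characteristic polynomial det(A - λI) = λ^2 - 6λ + 9 = 0.
Single eigenvalue λ = 3 with algebraic multiplicity 2.
Eigenvector v = (-2,3); generalized eigenvector w with (A-λI)w=v is (-1,2).
General solution: e^(3t)[K_1·v + K_2·(t·v + w)].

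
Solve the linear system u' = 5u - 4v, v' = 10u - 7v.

u(t) = c_1e^(-t)sin(2t) + c_1e^(-t)cos(2t) + c_2e^(-t)sin(2t) - c_2e^(-t)cos(2t), v(t) = 2c_1e^(-t)sin(2t) + c_1e^(-t)cos(2t) + c_2e^(-t)sin(2t) - 2c_2e^(-t)cos(2t)

Coefficient matrix A = [[5, -4], [10, -7]].
Characteristic polynomial det(A - λI) = λ^2 + 2λ + 5 = 0.
Eigenvalues λ = -1 ± 2i (complex conjugate pair).
For λ=-1+2i: an eigenvector is (1,1) - i(1,2) = (1 - i, 1 - 2i).
A real fundamental pair from Re and Im of e^((-1+2i)t)v: X_1 = e^(-t)(cos(2t)·(1,1) + sin(2t)·(1,2)), X_2 = e^(-t)(sin(2t)·(1,1) - cos(2t)·(1,2)).
General solution: c_1X_1 + c_2X_2.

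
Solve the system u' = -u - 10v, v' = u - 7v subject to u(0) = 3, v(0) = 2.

u(t) = -11e^(-4t)sin(t) + 3e^(-4t)cos(t), v(t) = -3e^(-4t)sin(t) + 2e^(-4t)cos(t)

Coefficient matrix A = [[-1, -10], [1, -7]].
Characteristic polynomial det(A - λI) = λ^2 + 8λ + 17 = 0.
Eigenvalues λ = -4 ± i (complex conjugate pair).
For λ=-4+i: an eigenvector is (1,0) - i(3,1) = (1 - 3i, 0 - i).
A real fundamental pair from Re and Im of e^((-4+i)t)v: X_1 = e^(-4t)(cos(t)·(1,0) + sin(t)·(3,1)), X_2 = e^(-4t)(sin(t)·(1,0) - cos(t)·(3,1)).
General solution: K_1X_1 + K_2X_2.
Applying u(0)=3, v(0)=2 gives K_1=-3, K_2=-2.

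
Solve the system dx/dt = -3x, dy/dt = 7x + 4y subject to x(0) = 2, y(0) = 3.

x(t) = 2e^(-3t), y(t) = 5e^(4t) - 2e^(-3t)

Coefficient matrix A = [[-3, 0], [7, 4]].
Characteristic polynomial det(A - λI) = λ^2 - λ - 12 = 0.
Eigenvalues λ = -3, 4.
For λ=-3: (A-λI) row 2 is [7, 7], so an eigenvector is (-1, 1).
For λ=4: (A-λI) row 1 is [-7, 0], so an eigenvector is (0, 1).
General solution: c_1e^(-3t)(-1,1) + c_2e^(4t)(0,1).
Applying x(0)=2, y(0)=3 gives c_1=-2, c_2=5.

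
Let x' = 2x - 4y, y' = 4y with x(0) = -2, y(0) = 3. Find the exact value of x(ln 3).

-450

A = [[2,-4],[0,4]]; eigenvalues λ = 4, 2.
Eigenvectors: (-2,1) for λ=4, (-1,0) for λ=2.
From the initial condition, c_1 = 3, c_2 = -4.
x(ln 3) = (3)(3^4)(-2) + (-4)(3^2)(-1) = -450.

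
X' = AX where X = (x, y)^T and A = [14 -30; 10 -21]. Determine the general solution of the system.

Coefficient matrix A = [[14, -30], [10, -21]].
Characteristic polynomial det(A - λI) = λ^2 + 7λ + 6 = 0.
Eigenvalues λ = -1, -6.
For λ=-1: (A-λI) row 1 is [15, -30], so an eigenvector is (-2, -1).
For λ=-6: (A-λI) row 1 is [20, -30], so an eigenvector is (3, 2).
General solution: c_1e^(-t)(-2,-1) + c_2e^(-6t)(3,2).

x(t) = -2c_1e^(-t) + 3c_2e^(-6t), y(t) = -c_1e^(-t) + 2c_2e^(-6t)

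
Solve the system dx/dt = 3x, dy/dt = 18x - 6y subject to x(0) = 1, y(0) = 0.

x(t) = e^(3t), y(t) = 2e^(3t) - 2e^(-6t)

Coefficient matrix A = [[3, 0], [18, -6]].
Characteristic polynomial det(A - λI) = λ^2 + 3λ - 18 = 0.
Eigenvalues λ = 3, -6.
For λ=3: (A-λI) row 2 is [18, -9], so an eigenvector is (1, 2).
For λ=-6: (A-λI) row 1 is [9, 0], so an eigenvector is (0, -1).
General solution: c_1e^(3t)(1,2) + c_2e^(-6t)(0,-1).
Applying x(0)=1, y(0)=0 gives c_1=1, c_2=2.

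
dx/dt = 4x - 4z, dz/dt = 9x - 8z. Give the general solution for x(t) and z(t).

Coefficient matrix A = [[4, -4], [9, -8]].
Characteristic polynomial det(A - λI) = λ^2 + 4λ + 4 = 0.
Single eigenvalue λ = -2 with algebraic multiplicity 2.
Eigenvector v = (-2,-3); generalized eigenvector w with (A-λI)w=v is (1,2).
General solution: e^(-2t)[K_1·v + K_2·(t·v + w)].

x(t) = -2K_1e^(-2t) - 2K_2te^(-2t) + K_2e^(-2t), z(t) = -3K_1e^(-2t) - 3K_2te^(-2t) + 2K_2e^(-2t)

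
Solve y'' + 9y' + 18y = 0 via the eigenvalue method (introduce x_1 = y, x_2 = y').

Let x_1 = y, x_2 = y'. Then x_1' = x_2 and x_2' = -18x_1 - 9x_2.
A = [[0,1],[-18,-9]]; det(A-λI) = λ^2 + 9λ + 18.
Eigenvalues λ = -6, -3 with eigenvectors (1,-6), (1,-3).

y(t) = K_1e^(-6t) + K_2e^(-3t)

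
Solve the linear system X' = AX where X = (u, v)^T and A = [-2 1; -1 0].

Coefficient matrix A = [[-2, 1], [-1, 0]].
Characteristic polynomial det(A - λI) = λ^2 + 2λ + 1 = 0.
Single eigenvalue λ = -1 with algebraic multiplicity 2.
Eigenvector v = (1,1); generalized eigenvector w with (A-λI)w=v is (-1,0).
General solution: e^(-t)[C_1·v + C_2·(t·v + w)].

u(t) = C_1e^(-t) + C_2te^(-t) - C_2e^(-t), v(t) = C_1e^(-t) + C_2te^(-t)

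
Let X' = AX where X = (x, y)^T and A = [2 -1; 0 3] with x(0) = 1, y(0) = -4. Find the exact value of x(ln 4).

A = [[2,-1],[0,3]]; eigenvalues λ = 2, 3.
Eigenvectors: (-1,0) for λ=2, (-1,1) for λ=3.
From the initial condition, c_1 = 3, c_2 = -4.
x(ln 4) = (3)(4^2)(-1) + (-4)(4^3)(-1) = 208.

208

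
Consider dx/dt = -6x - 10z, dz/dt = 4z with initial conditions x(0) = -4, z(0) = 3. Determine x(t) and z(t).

Coefficient matrix A = [[-6, -10], [0, 4]].
Characteristic polynomial det(A - λI) = λ^2 + 2λ - 24 = 0.
Eigenvalues λ = 4, -6.
For λ=4: (A-λI) row 1 is [-10, -10], so an eigenvector is (1, -1).
For λ=-6: (A-λI) row 1 is [0, -10], so an eigenvector is (1, 0).
General solution: C_1e^(4t)(1,-1) + C_2e^(-6t)(1,0).
Applying x(0)=-4, z(0)=3 gives C_1=-3, C_2=-1.

x(t) = -3e^(4t) - e^(-6t), z(t) = 3e^(4t)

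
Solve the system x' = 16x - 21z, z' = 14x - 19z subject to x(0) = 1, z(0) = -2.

Coefficient matrix A = [[16, -21], [14, -19]].
Characteristic polynomial det(A - λI) = λ^2 + 3λ - 10 = 0.
Eigenvalues λ = 2, -5.
For λ=2: (A-λI) row 1 is [14, -21], so an eigenvector is (3, 2).
For λ=-5: (A-λI) row 1 is [21, -21], so an eigenvector is (1, 1).
General solution: c_1e^(2t)(3,2) + c_2e^(-5t)(1,1).
Applying x(0)=1, z(0)=-2 gives c_1=3, c_2=-8.

x(t) = 9e^(2t) - 8e^(-5t), z(t) = 6e^(2t) - 8e^(-5t)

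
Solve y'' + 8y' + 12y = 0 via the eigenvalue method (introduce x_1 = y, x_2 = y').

y(t) = C_1e^(-2t) + C_2e^(-6t)

Let x_1 = y, x_2 = y'. Then x_1' = x_2 and x_2' = -12x_1 - 8x_2.
A = [[0,1],[-12,-8]]; det(A-λI) = λ^2 + 8λ + 12.
Eigenvalues λ = -2, -6 with eigenvectors (1,-2), (1,-6).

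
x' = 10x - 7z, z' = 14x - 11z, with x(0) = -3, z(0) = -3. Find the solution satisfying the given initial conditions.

x(t) = -3e^(3t), z(t) = -3e^(3t)

Coefficient matrix A = [[10, -7], [14, -11]].
Characteristic polynomial det(A - λI) = λ^2 + λ - 12 = 0.
Eigenvalues λ = 3, -4.
For λ=3: (A-λI) row 1 is [7, -7], so an eigenvector is (-1, -1).
For λ=-4: (A-λI) row 1 is [14, -7], so an eigenvector is (-1, -2).
General solution: K_1e^(3t)(-1,-1) + K_2e^(-4t)(-1,-2).
Applying x(0)=-3, z(0)=-3 gives K_1=3, K_2=0.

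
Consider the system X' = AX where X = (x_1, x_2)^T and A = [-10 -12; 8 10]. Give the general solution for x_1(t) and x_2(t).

Coefficient matrix A = [[-10, -12], [8, 10]].
Characteristic polynomial det(A - λI) = λ^2 - 4 = 0.
Eigenvalues λ = 2, -2.
For λ=2: (A-λI) row 1 is [-12, -12], so an eigenvector is (-1, 1).
For λ=-2: (A-λI) row 1 is [-8, -12], so an eigenvector is (3, -2).
General solution: K_1e^(2t)(-1,1) + K_2e^(-2t)(3,-2).

x_1(t) = -K_1e^(2t) + 3K_2e^(-2t), x_2(t) = K_1e^(2t) - 2K_2e^(-2t)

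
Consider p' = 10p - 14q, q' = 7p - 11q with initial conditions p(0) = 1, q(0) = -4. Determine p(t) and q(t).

Coefficient matrix A = [[10, -14], [7, -11]].
Characteristic polynomial det(A - λI) = λ^2 + λ - 12 = 0.
Eigenvalues λ = 3, -4.
For λ=3: (A-λI) row 1 is [7, -14], so an eigenvector is (-2, -1).
For λ=-4: (A-λI) row 1 is [14, -14], so an eigenvector is (-1, -1).
General solution: c_1e^(3t)(-2,-1) + c_2e^(-4t)(-1,-1).
Applying p(0)=1, q(0)=-4 gives c_1=-5, c_2=9.

p(t) = 10e^(3t) - 9e^(-4t), q(t) = 5e^(3t) - 9e^(-4t)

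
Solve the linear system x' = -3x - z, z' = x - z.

Coefficient matrix A = [[-3, -1], [1, -1]].
Characteristic polynomial det(A - λI) = λ^2 + 4λ + 4 = 0.
Single eigenvalue λ = -2 with algebraic multiplicity 2.
Eigenvector v = (-1,1); generalized eigenvector w with (A-λI)w=v is (1,0).
General solution: e^(-2t)[C_1·v + C_2·(t·v + w)].

x(t) = -C_1e^(-2t) - C_2te^(-2t) + C_2e^(-2t), z(t) = C_1e^(-2t) + C_2te^(-2t)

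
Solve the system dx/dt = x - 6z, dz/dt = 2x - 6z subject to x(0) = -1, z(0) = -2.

Coefficient matrix A = [[1, -6], [2, -6]].
Characteristic polynomial det(A - λI) = λ^2 + 5λ + 6 = 0.
Eigenvalues λ = -2, -3.
For λ=-2: (A-λI) row 1 is [3, -6], so an eigenvector is (2, 1).
For λ=-3: (A-λI) row 1 is [4, -6], so an eigenvector is (-3, -2).
General solution: C_1e^(-2t)(2,1) + C_2e^(-3t)(-3,-2).
Applying x(0)=-1, z(0)=-2 gives C_1=4, C_2=3.

x(t) = 8e^(-2t) - 9e^(-3t), z(t) = 4e^(-2t) - 6e^(-3t)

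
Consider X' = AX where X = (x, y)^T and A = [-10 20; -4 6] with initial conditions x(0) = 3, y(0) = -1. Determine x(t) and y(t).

Coefficient matrix A = [[-10, 20], [-4, 6]].
Characteristic polynomial det(A - λI) = λ^2 + 4λ + 20 = 0.
Eigenvalues λ = -2 ± 4i (complex conjugate pair).
For λ=-2+4i: an eigenvector is (-2,-1) - i(-1,0) = (-2 + i, -1).
A real fundamental pair from Re and Im of e^((-2+4i)t)v: X_1 = e^(-2t)(cos(4t)·(-2,-1) + sin(4t)·(-1,0)), X_2 = e^(-2t)(sin(4t)·(-2,-1) - cos(4t)·(-1,0)).
General solution: C_1X_1 + C_2X_2.
Applying x(0)=3, y(0)=-1 gives C_1=1, C_2=5.

x(t) = -11e^(-2t)sin(4t) + 3e^(-2t)cos(4t), y(t) = -5e^(-2t)sin(4t) - e^(-2t)cos(4t)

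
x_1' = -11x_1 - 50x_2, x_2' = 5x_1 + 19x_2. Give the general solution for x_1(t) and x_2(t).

Coefficient matrix A = [[-11, -50], [5, 19]].
Characteristic polynomial det(A - λI) = λ^2 - 8λ + 41 = 0.
Eigenvalues λ = 4 ± 5i (complex conjugate pair).
For λ=4+5i: an eigenvector is (1,0) - i(-3,1) = (1 + 3i, 0 - i).
A real fundamental pair from Re and Im of e^((4+5i)t)v: X_1 = e^(4t)(cos(5t)·(1,0) + sin(5t)·(-3,1)), X_2 = e^(4t)(sin(5t)·(1,0) - cos(5t)·(-3,1)).
General solution: c_1X_1 + c_2X_2.

x_1(t) = -3c_1e^(4t)sin(5t) + c_1e^(4t)cos(5t) + c_2e^(4t)sin(5t) + 3c_2e^(4t)cos(5t), x_2(t) = c_1e^(4t)sin(5t) - c_2e^(4t)cos(5t)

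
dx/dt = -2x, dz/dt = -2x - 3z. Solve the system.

x(t) = -K_2e^(-2t), z(t) = K_1e^(-3t) + 2K_2e^(-2t)

Coefficient matrix A = [[-2, 0], [-2, -3]].
Characteristic polynomial det(A - λI) = λ^2 + 5λ + 6 = 0.
Eigenvalues λ = -3, -2.
For λ=-3: (A-λI) row 1 is [1, 0], so an eigenvector is (0, 1).
For λ=-2: (A-λI) row 2 is [-2, -1], so an eigenvector is (-1, 2).
General solution: K_1e^(-3t)(0,1) + K_2e^(-2t)(-1,2).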